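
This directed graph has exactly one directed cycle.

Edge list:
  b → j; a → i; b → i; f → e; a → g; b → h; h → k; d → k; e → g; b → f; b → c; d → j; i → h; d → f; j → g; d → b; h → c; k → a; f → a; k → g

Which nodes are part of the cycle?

DFS with gray/black marking from i:
i gray
  h gray
    c gray
    c black
    k gray
      a gray
        g gray
        g black
        a→i: i is gray → back edge
Back edge closes the cycle i → h → k → a → i; its vertices are {a, h, i, k}.

a, h, i, k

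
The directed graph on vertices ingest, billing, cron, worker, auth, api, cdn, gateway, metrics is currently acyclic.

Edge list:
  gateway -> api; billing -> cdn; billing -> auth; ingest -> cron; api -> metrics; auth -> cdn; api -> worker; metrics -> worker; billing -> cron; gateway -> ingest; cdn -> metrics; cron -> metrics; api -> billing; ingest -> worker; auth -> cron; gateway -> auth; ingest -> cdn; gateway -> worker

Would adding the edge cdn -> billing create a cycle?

Yes

Adding cdn→billing creates a cycle iff billing can already reach cdn.
Path from billing: billing → cdn.
So billing → … → cdn → billing is a cycle.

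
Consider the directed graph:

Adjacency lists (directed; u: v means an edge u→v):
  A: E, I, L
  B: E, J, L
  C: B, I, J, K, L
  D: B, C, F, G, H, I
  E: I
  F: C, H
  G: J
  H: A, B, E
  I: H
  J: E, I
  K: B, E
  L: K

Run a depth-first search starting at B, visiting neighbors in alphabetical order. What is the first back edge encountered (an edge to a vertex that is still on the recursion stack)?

A→E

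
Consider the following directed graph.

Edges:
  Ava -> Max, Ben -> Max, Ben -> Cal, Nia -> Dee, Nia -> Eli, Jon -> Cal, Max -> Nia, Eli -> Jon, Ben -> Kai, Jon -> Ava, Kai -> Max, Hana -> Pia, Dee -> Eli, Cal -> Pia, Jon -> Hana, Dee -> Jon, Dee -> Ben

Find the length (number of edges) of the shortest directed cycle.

4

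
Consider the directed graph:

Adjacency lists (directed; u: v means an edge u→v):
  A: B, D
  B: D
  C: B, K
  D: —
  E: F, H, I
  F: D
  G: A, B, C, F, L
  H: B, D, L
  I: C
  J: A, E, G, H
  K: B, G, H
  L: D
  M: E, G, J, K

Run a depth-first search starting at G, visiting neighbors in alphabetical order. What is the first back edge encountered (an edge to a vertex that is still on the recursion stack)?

DFS from G (visiting neighbors in alphabetical order); mark gray on enter, black on exit:
G gray
  A gray
    B gray
      D gray
      D black
    B black
    A→D: D black — skip
  A black
  G→B: B black — skip
  C gray
    C→B: B black — skip
    K gray
      K→B: B black — skip
      K→G: G is gray → back edge
First back edge: K → G.

K->G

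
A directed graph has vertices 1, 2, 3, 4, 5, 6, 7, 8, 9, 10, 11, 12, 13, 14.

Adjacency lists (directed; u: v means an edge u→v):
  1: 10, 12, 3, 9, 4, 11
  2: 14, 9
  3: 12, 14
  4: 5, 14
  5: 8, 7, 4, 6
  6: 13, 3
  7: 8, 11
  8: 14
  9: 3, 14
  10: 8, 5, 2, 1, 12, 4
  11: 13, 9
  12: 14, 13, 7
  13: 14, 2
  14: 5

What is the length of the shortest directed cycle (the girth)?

For each vertex v, BFS finds the shortest path from v back to v.
The shortest such closed walk is 10 → 1 → 10, length 2.

2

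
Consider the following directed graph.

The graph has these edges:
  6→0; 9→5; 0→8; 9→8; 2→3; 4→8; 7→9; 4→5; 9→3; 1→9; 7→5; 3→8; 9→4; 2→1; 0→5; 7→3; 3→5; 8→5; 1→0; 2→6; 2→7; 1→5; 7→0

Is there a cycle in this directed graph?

No

DFS with white/gray/black marking, starting from 0:
0 gray
  8 gray
    5 gray
    5 black
  8 black
  0→5: 5 black — skip
0 black
1 gray
  9 gray
    4 gray
      4→5: 5 black — skip
      4→8: 8 black — skip
    4 black
    3 gray
      3→8: 8 black — skip
      3→5: 5 black — skip
    3 black
    9→5: 5 black — skip
    9→8: 8 black — skip
  9 black
  1→5: 5 black — skip
  1→0: 0 black — skip
1 black
2 gray
  6 gray
    6→0: 0 black — skip
  6 black
  2→3: 3 black — skip
  2→1: 1 black — skip
  7 gray
    7→5: 5 black — skip
    7→0: 0 black — skip
    7→9: 9 black — skip
    7→3: 3 black — skip
  7 black
2 black
Every edge goes to a white or black vertex — no back edge, so the graph is acyclic.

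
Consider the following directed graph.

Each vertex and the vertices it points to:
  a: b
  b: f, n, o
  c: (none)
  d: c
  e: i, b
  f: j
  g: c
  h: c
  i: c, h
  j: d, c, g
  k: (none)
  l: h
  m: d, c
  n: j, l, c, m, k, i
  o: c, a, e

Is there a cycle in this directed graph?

Yes

DFS with white/gray/black marking, starting from o:
o gray
  c gray
  c black
  a gray
    b gray
      f gray
        j gray
          d gray
            d→c: c black — skip
          d black
          j→c: c black — skip
          g gray
            g→c: c black — skip
          g black
        j black
      f black
      n gray
        n→j: j black — skip
        l gray
          h gray
            h→c: c black — skip
          h black
        l black
        n→c: c black — skip
        m gray
          m→d: d black — skip
          m→c: c black — skip
        m black
        k gray
        k black
        i gray
          i→c: c black — skip
          i→h: h black — skip
        i black
      n black
      b→o: o is gray → back edge
Back edge found, so a cycle exists: o → a → b → o.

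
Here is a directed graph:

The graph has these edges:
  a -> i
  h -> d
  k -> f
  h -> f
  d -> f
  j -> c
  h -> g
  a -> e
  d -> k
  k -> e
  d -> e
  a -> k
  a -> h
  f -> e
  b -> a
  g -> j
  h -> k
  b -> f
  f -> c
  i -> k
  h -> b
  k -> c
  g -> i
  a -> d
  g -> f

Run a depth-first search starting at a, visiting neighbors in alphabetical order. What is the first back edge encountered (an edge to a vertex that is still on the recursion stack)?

DFS from a (visiting neighbors in alphabetical order); mark gray on enter, black on exit:
a gray
  d gray
    e gray
    e black
    f gray
      c gray
      c black
      f→e: e black — skip
    f black
    k gray
      k→c: c black — skip
      k→e: e black — skip
      k→f: f black — skip
    k black
  d black
  a→e: e black — skip
  h gray
    b gray
      b→a: a is gray → back edge
First back edge: b → a.

b->a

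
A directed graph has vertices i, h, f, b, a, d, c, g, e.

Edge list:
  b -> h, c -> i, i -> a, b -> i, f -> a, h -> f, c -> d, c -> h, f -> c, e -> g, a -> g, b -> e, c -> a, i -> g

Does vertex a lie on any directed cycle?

a lies on a cycle iff there is a path from a back to itself.
Exploring from a, it never reaches itself; equivalently, its strongly connected component is a singleton.

No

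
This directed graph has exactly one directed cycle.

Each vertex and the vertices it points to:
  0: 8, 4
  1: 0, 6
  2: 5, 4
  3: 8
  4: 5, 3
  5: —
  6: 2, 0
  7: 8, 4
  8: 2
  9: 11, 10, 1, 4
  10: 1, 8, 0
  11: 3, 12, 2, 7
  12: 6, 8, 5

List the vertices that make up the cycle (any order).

2, 3, 4, 8

DFS with gray/black marking from 3:
3 gray
  8 gray
    2 gray
      5 gray
      5 black
      4 gray
        4→5: 5 black — skip
        4→3: 3 is gray → back edge
Back edge closes the cycle 3 → 8 → 2 → 4 → 3; its vertices are {2, 3, 4, 8}.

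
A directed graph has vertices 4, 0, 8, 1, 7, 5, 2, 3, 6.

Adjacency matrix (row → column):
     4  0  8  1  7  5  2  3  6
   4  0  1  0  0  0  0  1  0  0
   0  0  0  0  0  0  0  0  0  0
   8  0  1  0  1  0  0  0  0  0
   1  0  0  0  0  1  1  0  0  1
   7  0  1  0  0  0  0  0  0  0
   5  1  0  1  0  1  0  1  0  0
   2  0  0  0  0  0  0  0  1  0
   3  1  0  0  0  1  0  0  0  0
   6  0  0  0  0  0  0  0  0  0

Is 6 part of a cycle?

6 lies on a cycle iff there is a path from 6 back to itself.
Exploring from 6, it never reaches itself; equivalently, its strongly connected component is a singleton.

No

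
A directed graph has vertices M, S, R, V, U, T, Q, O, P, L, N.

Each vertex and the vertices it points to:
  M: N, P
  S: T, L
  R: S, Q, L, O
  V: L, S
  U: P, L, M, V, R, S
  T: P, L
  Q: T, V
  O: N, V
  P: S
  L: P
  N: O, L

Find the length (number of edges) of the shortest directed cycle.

2

For each vertex v, BFS finds the shortest path from v back to v.
The shortest such closed walk is O → N → O, length 2.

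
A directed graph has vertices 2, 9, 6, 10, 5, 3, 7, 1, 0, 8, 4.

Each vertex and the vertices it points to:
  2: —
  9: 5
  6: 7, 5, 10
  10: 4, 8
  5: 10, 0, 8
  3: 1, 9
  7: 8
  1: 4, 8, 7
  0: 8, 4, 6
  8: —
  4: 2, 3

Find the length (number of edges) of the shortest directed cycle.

3

For each vertex v, BFS finds the shortest path from v back to v.
The shortest such closed walk is 0 → 6 → 5 → 0, length 3.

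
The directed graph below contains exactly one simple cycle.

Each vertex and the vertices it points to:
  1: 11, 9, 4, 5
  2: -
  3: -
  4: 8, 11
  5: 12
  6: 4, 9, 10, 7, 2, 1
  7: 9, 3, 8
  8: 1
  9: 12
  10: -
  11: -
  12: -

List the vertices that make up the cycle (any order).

DFS with gray/black marking from 1:
1 gray
  11 gray
  11 black
  9 gray
    12 gray
    12 black
  9 black
  4 gray
    8 gray
      8→1: 1 is gray → back edge
Back edge closes the cycle 1 → 4 → 8 → 1; its vertices are {1, 4, 8}.

1, 4, 8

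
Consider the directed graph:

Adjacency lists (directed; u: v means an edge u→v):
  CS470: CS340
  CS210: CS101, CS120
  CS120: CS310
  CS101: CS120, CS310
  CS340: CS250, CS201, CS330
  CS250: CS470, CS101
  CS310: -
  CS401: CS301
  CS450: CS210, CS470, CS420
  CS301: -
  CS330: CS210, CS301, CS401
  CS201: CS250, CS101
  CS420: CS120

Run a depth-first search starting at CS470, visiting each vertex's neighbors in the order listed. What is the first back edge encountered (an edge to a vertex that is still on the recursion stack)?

CS250->CS470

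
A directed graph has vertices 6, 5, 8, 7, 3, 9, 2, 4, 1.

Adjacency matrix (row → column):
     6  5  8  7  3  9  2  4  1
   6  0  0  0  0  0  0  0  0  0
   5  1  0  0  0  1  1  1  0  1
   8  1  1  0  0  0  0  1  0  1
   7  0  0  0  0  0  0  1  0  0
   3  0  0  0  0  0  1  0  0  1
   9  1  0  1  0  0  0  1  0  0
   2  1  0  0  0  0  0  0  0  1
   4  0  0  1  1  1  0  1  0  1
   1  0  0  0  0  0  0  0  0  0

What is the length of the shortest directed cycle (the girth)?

For each vertex v, BFS finds the shortest path from v back to v.
The shortest such closed walk is 8 → 5 → 9 → 8, length 3.

3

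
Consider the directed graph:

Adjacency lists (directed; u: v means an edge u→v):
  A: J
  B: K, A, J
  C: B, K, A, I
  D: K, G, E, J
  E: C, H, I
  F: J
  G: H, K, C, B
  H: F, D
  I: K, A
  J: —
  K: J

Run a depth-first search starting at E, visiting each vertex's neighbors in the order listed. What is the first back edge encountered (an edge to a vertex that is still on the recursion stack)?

DFS from E (visiting each vertex's neighbors in the order listed); mark gray on enter, black on exit:
E gray
  C gray
    B gray
      K gray
        J gray
        J black
      K black
      A gray
        A→J: J black — skip
      A black
      B→J: J black — skip
    B black
    C→K: K black — skip
    C→A: A black — skip
    I gray
      I→K: K black — skip
      I→A: A black — skip
    I black
  C black
  H gray
    F gray
      F→J: J black — skip
    F black
    D gray
      D→K: K black — skip
      G gray
        G→H: H is gray → back edge
First back edge: G → H.

G→H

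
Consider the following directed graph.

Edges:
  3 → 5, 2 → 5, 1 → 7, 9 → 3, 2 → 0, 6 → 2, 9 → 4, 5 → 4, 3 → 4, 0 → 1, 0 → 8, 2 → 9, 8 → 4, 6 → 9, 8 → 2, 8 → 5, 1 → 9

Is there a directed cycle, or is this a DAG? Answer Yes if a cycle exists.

Yes

DFS with white/gray/black marking, starting from 0:
0 gray
  8 gray
    5 gray
      4 gray
      4 black
    5 black
    2 gray
      2→0: 0 is gray → back edge
Back edge found, so a cycle exists: 0 → 8 → 2 → 0.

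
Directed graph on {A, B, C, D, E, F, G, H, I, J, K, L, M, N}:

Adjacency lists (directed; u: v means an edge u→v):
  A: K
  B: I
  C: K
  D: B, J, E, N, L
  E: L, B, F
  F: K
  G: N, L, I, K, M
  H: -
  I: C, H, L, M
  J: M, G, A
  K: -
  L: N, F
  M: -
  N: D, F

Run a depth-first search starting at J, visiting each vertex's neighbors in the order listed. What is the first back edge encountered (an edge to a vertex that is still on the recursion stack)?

L->N

DFS from J (visiting each vertex's neighbors in the order listed); mark gray on enter, black on exit:
J gray
  M gray
  M black
  G gray
    N gray
      D gray
        B gray
          I gray
            C gray
              K gray
              K black
            C black
            H gray
            H black
            L gray
              L→N: N is gray → back edge
First back edge: L → N.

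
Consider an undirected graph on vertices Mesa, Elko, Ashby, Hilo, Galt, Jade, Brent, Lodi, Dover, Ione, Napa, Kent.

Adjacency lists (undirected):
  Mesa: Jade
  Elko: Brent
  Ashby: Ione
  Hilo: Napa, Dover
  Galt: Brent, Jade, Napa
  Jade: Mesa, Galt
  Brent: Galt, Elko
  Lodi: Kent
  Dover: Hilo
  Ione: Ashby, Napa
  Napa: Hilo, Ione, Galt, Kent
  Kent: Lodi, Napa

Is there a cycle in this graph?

No

DFS, tracking each vertex's parent; an edge to a visited non-parent vertex closes a cycle.
Start from Hilo:
visit Hilo (parent –)
  visit Napa (parent Hilo)
    Napa–Hilo: parent, skip
    visit Ione (parent Napa)
      visit Ashby (parent Ione)
        Ashby–Ione: parent, skip
      Ione–Napa: parent, skip
    visit Galt (parent Napa)
      visit Brent (parent Galt)
        Brent–Galt: parent, skip
        visit Elko (parent Brent)
          Elko–Brent: parent, skip
      visit Jade (parent Galt)
        visit Mesa (parent Jade)
          Mesa–Jade: parent, skip
        Jade–Galt: parent, skip
      Galt–Napa: parent, skip
    visit Kent (parent Napa)
      visit Lodi (parent Kent)
        Lodi–Kent: parent, skip
      Kent–Napa: parent, skip
  visit Dover (parent Hilo)
    Dover–Hilo: parent, skip
No non-parent visited neighbor found — the graph is a forest.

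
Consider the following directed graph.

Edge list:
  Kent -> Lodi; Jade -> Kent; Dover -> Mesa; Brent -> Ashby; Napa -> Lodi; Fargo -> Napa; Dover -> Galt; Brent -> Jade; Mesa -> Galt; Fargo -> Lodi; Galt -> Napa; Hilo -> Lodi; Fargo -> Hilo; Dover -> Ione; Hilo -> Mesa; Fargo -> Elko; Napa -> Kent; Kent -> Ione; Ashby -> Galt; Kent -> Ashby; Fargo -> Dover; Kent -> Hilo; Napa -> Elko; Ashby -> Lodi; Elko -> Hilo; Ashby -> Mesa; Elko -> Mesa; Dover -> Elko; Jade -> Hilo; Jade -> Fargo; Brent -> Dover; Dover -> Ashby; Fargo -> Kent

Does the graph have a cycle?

DFS with white/gray/black marking, starting from Elko:
Elko gray
  Mesa gray
    Galt gray
      Napa gray
        Napa→Elko: Elko is gray → back edge
Back edge found, so a cycle exists: Elko → Mesa → Galt → Napa → Elko.

Yes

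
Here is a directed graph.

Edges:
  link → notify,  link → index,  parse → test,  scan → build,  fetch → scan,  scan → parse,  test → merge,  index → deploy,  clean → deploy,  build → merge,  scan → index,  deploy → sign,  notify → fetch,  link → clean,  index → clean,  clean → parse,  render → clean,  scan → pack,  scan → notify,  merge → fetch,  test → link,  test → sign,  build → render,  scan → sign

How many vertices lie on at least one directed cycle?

11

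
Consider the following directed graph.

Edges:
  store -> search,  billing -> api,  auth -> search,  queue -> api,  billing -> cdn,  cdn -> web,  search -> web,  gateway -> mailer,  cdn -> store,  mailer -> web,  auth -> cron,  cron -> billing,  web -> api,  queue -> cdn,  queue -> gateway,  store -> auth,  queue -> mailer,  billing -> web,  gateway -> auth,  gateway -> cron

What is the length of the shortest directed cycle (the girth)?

For each vertex v, BFS finds the shortest path from v back to v.
The shortest such closed walk is cdn → store → auth → cron → billing → cdn, length 5.

5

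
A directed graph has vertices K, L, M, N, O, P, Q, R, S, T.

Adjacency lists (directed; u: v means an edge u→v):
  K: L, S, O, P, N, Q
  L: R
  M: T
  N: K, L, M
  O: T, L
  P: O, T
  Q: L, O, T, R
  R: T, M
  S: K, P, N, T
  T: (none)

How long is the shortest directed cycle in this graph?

For each vertex v, BFS finds the shortest path from v back to v.
The shortest such closed walk is S → K → S, length 2.

2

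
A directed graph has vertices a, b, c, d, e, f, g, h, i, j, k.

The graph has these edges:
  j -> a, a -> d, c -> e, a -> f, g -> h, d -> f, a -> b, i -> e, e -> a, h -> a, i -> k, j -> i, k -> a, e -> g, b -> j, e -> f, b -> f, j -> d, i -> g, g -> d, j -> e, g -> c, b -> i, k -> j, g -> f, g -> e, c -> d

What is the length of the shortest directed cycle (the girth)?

For each vertex v, BFS finds the shortest path from v back to v.
The shortest such closed walk is g → e → g, length 2.

2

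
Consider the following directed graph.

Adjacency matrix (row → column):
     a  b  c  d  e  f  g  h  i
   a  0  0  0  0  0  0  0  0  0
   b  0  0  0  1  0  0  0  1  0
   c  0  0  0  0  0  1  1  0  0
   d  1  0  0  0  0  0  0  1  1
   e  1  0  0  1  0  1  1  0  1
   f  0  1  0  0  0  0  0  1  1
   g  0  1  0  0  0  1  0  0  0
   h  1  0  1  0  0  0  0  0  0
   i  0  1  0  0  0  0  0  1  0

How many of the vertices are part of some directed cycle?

A vertex is on a directed cycle iff it belongs to a strongly connected component of size ≥ 2 (or has a self-loop).
The vertices on cycles are {b, c, d, f, g, h, i} — 7 in total.

7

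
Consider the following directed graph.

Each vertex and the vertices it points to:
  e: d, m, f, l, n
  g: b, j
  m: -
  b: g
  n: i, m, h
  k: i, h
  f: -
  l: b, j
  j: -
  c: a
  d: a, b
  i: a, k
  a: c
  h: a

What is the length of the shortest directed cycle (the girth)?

2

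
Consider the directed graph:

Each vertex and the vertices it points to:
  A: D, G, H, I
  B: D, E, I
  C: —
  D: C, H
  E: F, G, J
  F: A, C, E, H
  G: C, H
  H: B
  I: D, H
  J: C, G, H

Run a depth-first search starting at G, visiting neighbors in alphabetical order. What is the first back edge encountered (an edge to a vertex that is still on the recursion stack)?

D->H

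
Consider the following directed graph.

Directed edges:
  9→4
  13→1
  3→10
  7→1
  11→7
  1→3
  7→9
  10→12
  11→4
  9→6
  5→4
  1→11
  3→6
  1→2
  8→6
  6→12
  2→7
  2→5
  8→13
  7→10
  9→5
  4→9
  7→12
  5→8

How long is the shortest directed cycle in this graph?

For each vertex v, BFS finds the shortest path from v back to v.
The shortest such closed walk is 9 → 4 → 9, length 2.

2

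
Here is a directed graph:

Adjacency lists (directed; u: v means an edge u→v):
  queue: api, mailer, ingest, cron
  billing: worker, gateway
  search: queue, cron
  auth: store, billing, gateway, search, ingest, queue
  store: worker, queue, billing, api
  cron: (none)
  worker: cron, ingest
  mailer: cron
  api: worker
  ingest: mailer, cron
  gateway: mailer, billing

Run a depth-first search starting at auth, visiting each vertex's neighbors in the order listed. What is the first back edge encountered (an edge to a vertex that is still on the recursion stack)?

DFS from auth (visiting each vertex's neighbors in the order listed); mark gray on enter, black on exit:
auth gray
  store gray
    worker gray
      cron gray
      cron black
      ingest gray
        mailer gray
          mailer→cron: cron black — skip
        mailer black
        ingest→cron: cron black — skip
      ingest black
    worker black
    queue gray
      api gray
        api→worker: worker black — skip
      api black
      queue→mailer: mailer black — skip
      queue→ingest: ingest black — skip
      queue→cron: cron black — skip
    queue black
    billing gray
      billing→worker: worker black — skip
      gateway gray
        gateway→mailer: mailer black — skip
        gateway→billing: billing is gray → back edge
First back edge: gateway → billing.

gateway->billing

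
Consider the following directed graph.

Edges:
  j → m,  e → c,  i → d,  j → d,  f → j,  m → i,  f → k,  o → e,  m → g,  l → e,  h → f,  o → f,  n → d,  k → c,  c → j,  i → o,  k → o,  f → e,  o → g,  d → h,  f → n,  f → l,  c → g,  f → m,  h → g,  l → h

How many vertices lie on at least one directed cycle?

12

A vertex is on a directed cycle iff it belongs to a strongly connected component of size ≥ 2 (or has a self-loop).
The vertices on cycles are {c, d, e, f, h, i, j, k, l, m, n, o} — 12 in total.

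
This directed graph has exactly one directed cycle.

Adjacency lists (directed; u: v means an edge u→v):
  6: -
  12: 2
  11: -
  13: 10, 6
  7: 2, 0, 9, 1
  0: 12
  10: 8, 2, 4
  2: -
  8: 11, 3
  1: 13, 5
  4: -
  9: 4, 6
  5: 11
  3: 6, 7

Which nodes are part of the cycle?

DFS with gray/black marking from 8:
8 gray
  11 gray
  11 black
  3 gray
    6 gray
    6 black
    7 gray
      2 gray
      2 black
      0 gray
        12 gray
          12→2: 2 black — skip
        12 black
      0 black
      9 gray
        4 gray
        4 black
        9→6: 6 black — skip
      9 black
      1 gray
        13 gray
          10 gray
            10→8: 8 is gray → back edge
Back edge closes the cycle 8 → 3 → 7 → 1 → 13 → 10 → 8; its vertices are {1, 3, 7, 8, 10, 13}.

1, 3, 7, 8, 10, 13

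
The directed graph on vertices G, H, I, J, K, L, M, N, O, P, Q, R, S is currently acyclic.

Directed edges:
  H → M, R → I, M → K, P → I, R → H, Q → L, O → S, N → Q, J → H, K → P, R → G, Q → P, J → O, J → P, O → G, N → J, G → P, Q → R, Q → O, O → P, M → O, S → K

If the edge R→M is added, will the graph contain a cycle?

No

Adding R→M creates a cycle iff M can already reach R.
Explore from M: no path reaches R. The graph stays acyclic.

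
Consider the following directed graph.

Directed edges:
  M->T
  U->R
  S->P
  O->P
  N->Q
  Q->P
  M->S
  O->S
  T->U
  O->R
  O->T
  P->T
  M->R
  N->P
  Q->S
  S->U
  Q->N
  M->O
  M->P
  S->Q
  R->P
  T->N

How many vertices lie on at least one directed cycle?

7

A vertex is on a directed cycle iff it belongs to a strongly connected component of size ≥ 2 (or has a self-loop).
The vertices on cycles are {N, P, Q, R, S, T, U} — 7 in total.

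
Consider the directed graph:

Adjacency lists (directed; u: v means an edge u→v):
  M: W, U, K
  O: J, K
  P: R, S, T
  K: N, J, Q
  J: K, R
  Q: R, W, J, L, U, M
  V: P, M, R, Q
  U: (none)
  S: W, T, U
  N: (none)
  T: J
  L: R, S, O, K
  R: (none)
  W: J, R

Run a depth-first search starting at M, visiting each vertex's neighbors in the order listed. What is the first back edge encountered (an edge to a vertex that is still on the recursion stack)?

K→J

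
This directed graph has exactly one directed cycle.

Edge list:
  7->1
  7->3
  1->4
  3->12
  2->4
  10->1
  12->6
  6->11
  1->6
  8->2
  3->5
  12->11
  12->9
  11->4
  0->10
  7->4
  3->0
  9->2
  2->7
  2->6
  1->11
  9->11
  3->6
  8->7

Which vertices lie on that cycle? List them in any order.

DFS with gray/black marking from 7:
7 gray
  1 gray
    11 gray
      4 gray
      4 black
    11 black
    1→4: 4 black — skip
    6 gray
      6→11: 11 black — skip
    6 black
  1 black
  3 gray
    0 gray
      10 gray
        10→1: 1 black — skip
      10 black
    0 black
    3→6: 6 black — skip
    12 gray
      12→11: 11 black — skip
      9 gray
        2 gray
          2→6: 6 black — skip
          2→7: 7 is gray → back edge
Back edge closes the cycle 7 → 3 → 12 → 9 → 2 → 7; its vertices are {2, 3, 7, 9, 12}.

2, 3, 7, 9, 12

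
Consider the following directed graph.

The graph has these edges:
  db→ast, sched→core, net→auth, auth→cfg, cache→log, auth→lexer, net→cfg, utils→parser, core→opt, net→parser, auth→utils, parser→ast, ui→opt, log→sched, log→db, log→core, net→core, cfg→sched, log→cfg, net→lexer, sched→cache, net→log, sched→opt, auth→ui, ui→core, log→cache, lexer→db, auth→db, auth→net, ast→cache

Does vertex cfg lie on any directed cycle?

Yes

cfg is on a cycle iff cfg can reach itself via ≥1 edge.
cfg → sched → cache → log → cfg — yes.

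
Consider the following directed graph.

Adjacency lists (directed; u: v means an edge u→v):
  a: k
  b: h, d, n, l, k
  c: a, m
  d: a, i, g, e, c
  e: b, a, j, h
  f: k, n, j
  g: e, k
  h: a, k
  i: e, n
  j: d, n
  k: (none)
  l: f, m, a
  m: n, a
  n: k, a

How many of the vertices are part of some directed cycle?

8

A vertex is on a directed cycle iff it belongs to a strongly connected component of size ≥ 2 (or has a self-loop).
The vertices on cycles are {b, d, e, f, g, i, j, l} — 8 in total.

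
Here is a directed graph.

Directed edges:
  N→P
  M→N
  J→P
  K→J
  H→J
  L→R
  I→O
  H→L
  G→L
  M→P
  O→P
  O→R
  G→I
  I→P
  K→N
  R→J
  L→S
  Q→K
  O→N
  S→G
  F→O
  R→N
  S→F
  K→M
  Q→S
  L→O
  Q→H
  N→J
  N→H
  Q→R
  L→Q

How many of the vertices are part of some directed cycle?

12

A vertex is on a directed cycle iff it belongs to a strongly connected component of size ≥ 2 (or has a self-loop).
The vertices on cycles are {F, G, H, I, K, L, M, N, O, Q, R, S} — 12 in total.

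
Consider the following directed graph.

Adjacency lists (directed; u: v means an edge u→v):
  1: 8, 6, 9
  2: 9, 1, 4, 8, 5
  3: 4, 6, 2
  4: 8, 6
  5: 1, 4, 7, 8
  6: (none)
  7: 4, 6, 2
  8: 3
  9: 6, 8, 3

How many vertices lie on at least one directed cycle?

A vertex is on a directed cycle iff it belongs to a strongly connected component of size ≥ 2 (or has a self-loop).
The vertices on cycles are {1, 2, 3, 4, 5, 7, 8, 9} — 8 in total.

8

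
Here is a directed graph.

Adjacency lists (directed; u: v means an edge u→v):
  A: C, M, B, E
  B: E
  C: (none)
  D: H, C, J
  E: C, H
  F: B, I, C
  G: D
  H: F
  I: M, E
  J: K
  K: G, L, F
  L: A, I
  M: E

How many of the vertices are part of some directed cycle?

A vertex is on a directed cycle iff it belongs to a strongly connected component of size ≥ 2 (or has a self-loop).
The vertices on cycles are {B, D, E, F, G, H, I, J, K, M} — 10 in total.

10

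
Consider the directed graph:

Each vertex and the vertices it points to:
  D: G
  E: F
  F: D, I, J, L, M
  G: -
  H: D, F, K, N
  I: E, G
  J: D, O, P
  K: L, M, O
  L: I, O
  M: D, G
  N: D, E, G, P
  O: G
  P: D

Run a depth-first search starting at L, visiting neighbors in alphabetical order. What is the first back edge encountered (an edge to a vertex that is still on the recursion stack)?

DFS from L (visiting neighbors in alphabetical order); mark gray on enter, black on exit:
L gray
  I gray
    E gray
      F gray
        D gray
          G gray
          G black
        D black
        F→I: I is gray → back edge
First back edge: F → I.

F→I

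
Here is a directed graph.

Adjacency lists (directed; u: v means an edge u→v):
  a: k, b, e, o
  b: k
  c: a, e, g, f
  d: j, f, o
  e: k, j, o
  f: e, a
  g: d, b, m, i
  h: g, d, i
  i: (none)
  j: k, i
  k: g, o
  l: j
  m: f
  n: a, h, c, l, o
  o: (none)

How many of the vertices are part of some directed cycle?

9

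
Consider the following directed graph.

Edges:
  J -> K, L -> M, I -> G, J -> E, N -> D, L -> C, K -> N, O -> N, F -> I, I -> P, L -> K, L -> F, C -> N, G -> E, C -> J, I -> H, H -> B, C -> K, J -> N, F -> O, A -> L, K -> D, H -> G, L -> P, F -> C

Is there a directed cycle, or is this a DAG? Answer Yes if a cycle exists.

No

DFS with white/gray/black marking, starting from N:
N gray
  D gray
  D black
N black
A gray
  L gray
    F gray
      O gray
        O→N: N black — skip
      O black
      I gray
        P gray
        P black
        G gray
          E gray
          E black
        G black
        H gray
          H→G: G black — skip
          B gray
          B black
        H black
      I black
      C gray
        K gray
          K→N: N black — skip
          K→D: D black — skip
        K black
        C→N: N black — skip
        J gray
          J→K: K black — skip
          J→N: N black — skip
          J→E: E black — skip
        J black
      C black
    F black
    L→P: P black — skip
    M gray
    M black
    L→C: C black — skip
    L→K: K black — skip
  L black
A black
Every edge goes to a white or black vertex — no back edge, so the graph is acyclic.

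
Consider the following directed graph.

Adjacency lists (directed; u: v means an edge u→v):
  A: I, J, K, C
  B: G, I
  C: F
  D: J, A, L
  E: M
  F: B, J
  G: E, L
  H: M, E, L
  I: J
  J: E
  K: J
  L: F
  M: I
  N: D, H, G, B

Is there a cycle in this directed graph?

DFS with white/gray/black marking, starting from J:
J gray
  E gray
    M gray
      I gray
        I→J: J is gray → back edge
Back edge found, so a cycle exists: J → E → M → I → J.

Yes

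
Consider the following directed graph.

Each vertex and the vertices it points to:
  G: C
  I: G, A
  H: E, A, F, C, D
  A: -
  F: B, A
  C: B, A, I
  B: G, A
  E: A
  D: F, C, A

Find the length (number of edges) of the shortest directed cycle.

3

For each vertex v, BFS finds the shortest path from v back to v.
The shortest such closed walk is C → B → G → C, length 3.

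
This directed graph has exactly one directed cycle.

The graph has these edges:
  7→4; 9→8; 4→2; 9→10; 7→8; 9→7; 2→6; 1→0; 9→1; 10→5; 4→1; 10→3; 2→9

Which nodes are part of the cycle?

2, 4, 7, 9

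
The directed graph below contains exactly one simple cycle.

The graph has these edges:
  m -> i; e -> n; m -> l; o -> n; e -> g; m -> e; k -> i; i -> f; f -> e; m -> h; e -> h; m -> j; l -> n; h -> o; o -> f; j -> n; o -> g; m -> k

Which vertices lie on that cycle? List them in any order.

DFS with gray/black marking from e:
e gray
  h gray
    o gray
      n gray
      n black
      g gray
      g black
      f gray
        f→e: e is gray → back edge
Back edge closes the cycle e → h → o → f → e; its vertices are {e, f, h, o}.

e, f, h, o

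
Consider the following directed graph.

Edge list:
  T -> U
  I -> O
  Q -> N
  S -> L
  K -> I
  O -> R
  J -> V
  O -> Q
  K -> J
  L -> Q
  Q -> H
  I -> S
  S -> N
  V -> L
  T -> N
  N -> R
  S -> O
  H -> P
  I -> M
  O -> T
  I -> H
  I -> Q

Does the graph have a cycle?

No

DFS with white/gray/black marking, starting from O:
O gray
  T gray
    U gray
    U black
    N gray
      R gray
      R black
    N black
  T black
  O→R: R black — skip
  Q gray
    Q→N: N black — skip
    H gray
      P gray
      P black
    H black
  Q black
O black
I gray
  I→Q: Q black — skip
  M gray
  M black
  S gray
    L gray
      L→Q: Q black — skip
    L black
    S→O: O black — skip
    S→N: N black — skip
  S black
  I→O: O black — skip
  I→H: H black — skip
I black
J gray
  V gray
    V→L: L black — skip
  V black
J black
K gray
  K→J: J black — skip
  K→I: I black — skip
K black
Every edge goes to a white or black vertex — no back edge, so the graph is acyclic.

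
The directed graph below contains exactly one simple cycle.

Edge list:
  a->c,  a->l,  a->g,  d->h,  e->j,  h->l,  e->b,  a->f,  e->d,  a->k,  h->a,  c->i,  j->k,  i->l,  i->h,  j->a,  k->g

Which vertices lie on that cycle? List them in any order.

a, c, h, i

DFS with gray/black marking from a:
a gray
  k gray
    g gray
    g black
  k black
  c gray
    i gray
      h gray
        h→a: a is gray → back edge
Back edge closes the cycle a → c → i → h → a; its vertices are {a, c, h, i}.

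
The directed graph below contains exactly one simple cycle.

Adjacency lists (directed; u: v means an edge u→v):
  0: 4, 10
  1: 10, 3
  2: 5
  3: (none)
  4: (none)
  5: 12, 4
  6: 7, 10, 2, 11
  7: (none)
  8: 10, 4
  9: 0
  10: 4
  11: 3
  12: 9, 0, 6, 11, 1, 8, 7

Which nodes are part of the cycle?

2, 5, 6, 12

DFS with gray/black marking from 12:
12 gray
  9 gray
    0 gray
      4 gray
      4 black
      10 gray
        10→4: 4 black — skip
      10 black
    0 black
  9 black
  12→0: 0 black — skip
  6 gray
    7 gray
    7 black
    6→10: 10 black — skip
    2 gray
      5 gray
        5→12: 12 is gray → back edge
Back edge closes the cycle 12 → 6 → 2 → 5 → 12; its vertices are {2, 5, 6, 12}.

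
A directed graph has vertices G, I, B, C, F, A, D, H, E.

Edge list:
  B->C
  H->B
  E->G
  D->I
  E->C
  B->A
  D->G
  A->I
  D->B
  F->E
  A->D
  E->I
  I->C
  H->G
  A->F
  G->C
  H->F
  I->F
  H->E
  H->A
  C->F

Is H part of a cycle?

No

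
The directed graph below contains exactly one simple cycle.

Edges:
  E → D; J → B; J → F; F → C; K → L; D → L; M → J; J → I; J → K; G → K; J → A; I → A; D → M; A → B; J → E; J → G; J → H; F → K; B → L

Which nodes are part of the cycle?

D, E, J, M

DFS with gray/black marking from J:
J gray
  G gray
    K gray
      L gray
      L black
    K black
  G black
  F gray
    C gray
    C black
    F→K: K black — skip
  F black
  H gray
  H black
  I gray
    A gray
      B gray
        B→L: L black — skip
      B black
    A black
  I black
  E gray
    D gray
      M gray
        M→J: J is gray → back edge
Back edge closes the cycle J → E → D → M → J; its vertices are {D, E, J, M}.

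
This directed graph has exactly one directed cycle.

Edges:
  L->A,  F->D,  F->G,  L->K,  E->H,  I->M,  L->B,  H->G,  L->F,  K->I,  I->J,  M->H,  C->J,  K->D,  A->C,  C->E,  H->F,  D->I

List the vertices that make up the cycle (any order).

D, F, H, I, M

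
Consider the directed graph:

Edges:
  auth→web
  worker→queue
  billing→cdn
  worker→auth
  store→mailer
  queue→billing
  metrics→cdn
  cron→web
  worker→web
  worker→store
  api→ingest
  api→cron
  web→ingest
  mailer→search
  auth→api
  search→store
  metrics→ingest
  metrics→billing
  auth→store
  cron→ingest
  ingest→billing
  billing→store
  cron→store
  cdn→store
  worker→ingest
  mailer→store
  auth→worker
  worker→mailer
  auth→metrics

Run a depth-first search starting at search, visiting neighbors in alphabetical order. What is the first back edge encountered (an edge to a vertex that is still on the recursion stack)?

DFS from search (visiting neighbors in alphabetical order); mark gray on enter, black on exit:
search gray
  store gray
    mailer gray
      mailer→search: search is gray → back edge
First back edge: mailer → search.

mailer→search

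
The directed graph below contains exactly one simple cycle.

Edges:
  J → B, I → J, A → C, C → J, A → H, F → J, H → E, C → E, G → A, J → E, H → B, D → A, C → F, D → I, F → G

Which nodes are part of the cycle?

A, C, F, G

DFS with gray/black marking from A:
A gray
  H gray
    E gray
    E black
    B gray
    B black
  H black
  C gray
    F gray
      J gray
        J→E: E black — skip
        J→B: B black — skip
      J black
      G gray
        G→A: A is gray → back edge
Back edge closes the cycle A → C → F → G → A; its vertices are {A, C, F, G}.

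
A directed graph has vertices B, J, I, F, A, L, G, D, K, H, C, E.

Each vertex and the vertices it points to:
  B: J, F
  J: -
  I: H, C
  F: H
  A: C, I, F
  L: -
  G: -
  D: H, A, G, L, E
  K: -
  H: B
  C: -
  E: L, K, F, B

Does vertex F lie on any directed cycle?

Yes

F is on a cycle iff F can reach itself via ≥1 edge.
F → H → B → F — yes.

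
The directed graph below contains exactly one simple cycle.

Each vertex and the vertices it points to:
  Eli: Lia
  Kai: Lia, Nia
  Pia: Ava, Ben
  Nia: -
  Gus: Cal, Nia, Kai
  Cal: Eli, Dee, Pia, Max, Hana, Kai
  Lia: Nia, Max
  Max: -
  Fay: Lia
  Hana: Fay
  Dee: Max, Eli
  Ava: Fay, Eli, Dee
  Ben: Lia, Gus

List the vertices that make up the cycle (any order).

Ben, Cal, Gus, Pia

DFS with gray/black marking from Cal:
Cal gray
  Eli gray
    Lia gray
      Nia gray
      Nia black
      Max gray
      Max black
    Lia black
  Eli black
  Dee gray
    Dee→Max: Max black — skip
    Dee→Eli: Eli black — skip
  Dee black
  Pia gray
    Ava gray
      Fay gray
        Fay→Lia: Lia black — skip
      Fay black
      Ava→Eli: Eli black — skip
      Ava→Dee: Dee black — skip
    Ava black
    Ben gray
      Ben→Lia: Lia black — skip
      Gus gray
        Gus→Cal: Cal is gray → back edge
Back edge closes the cycle Cal → Pia → Ben → Gus → Cal; its vertices are {Ben, Cal, Gus, Pia}.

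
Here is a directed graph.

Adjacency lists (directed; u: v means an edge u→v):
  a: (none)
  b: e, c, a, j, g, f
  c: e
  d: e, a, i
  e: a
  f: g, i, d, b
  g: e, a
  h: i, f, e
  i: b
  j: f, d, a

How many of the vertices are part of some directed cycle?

A vertex is on a directed cycle iff it belongs to a strongly connected component of size ≥ 2 (or has a self-loop).
The vertices on cycles are {b, d, f, i, j} — 5 in total.

5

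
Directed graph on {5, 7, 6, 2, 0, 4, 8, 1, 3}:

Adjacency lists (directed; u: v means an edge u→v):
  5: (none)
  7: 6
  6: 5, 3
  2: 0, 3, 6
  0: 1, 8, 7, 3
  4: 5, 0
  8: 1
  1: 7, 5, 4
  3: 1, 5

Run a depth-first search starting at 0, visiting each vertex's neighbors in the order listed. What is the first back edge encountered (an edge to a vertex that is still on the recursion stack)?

DFS from 0 (visiting each vertex's neighbors in the order listed); mark gray on enter, black on exit:
0 gray
  1 gray
    7 gray
      6 gray
        5 gray
        5 black
        3 gray
          3→1: 1 is gray → back edge
First back edge: 3 → 1.

3→1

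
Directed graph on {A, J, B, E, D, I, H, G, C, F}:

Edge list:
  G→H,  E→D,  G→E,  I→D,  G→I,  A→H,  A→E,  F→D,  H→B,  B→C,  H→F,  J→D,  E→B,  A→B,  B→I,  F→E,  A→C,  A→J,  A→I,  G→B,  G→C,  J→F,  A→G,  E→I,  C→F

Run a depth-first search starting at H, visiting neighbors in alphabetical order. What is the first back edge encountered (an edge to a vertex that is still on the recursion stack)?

E→B

DFS from H (visiting neighbors in alphabetical order); mark gray on enter, black on exit:
H gray
  B gray
    C gray
      F gray
        D gray
        D black
        E gray
          E→B: B is gray → back edge
First back edge: E → B.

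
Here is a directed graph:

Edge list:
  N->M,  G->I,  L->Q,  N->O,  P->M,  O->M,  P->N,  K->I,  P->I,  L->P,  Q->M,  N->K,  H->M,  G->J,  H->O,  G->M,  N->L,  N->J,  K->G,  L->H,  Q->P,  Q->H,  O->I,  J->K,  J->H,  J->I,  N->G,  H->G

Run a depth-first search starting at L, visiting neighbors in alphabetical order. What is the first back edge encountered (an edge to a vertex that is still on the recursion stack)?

J→H

DFS from L (visiting neighbors in alphabetical order); mark gray on enter, black on exit:
L gray
  H gray
    G gray
      I gray
      I black
      J gray
        J→H: H is gray → back edge
First back edge: J → H.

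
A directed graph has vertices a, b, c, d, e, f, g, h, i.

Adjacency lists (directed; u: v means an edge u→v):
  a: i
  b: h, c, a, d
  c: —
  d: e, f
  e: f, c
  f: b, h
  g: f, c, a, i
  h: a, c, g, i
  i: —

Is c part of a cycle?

c lies on a cycle iff there is a path from c back to itself.
Exploring from c, it never reaches itself; equivalently, its strongly connected component is a singleton.

No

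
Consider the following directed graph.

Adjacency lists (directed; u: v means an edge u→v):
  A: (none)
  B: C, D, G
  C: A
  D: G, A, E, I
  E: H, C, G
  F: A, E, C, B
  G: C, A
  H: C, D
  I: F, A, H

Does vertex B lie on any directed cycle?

B is on a cycle iff B can reach itself via ≥1 edge.
B → D → I → F → B — yes.

Yes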